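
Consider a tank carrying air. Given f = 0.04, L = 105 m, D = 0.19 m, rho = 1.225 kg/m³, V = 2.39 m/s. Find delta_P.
Formula: \Delta P = f \frac{L}{D} \frac{\rho V^2}{2}
delta_P = 0.04·(105/0.19)·0.5·1.225·2.39²/1000 = 0.07734 kPa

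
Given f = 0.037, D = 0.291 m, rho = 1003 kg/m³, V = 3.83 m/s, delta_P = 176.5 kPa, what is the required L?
Formula: \Delta P = f \frac{L}{D} \frac{\rho V^2}{2}
Substituting knowns: 176.5 = 0.037·(L/0.291)·0.5·1003·3.83²/1000
Solving for L: L = (176.5·1000)·0.291/(0.037·0.5·1003·3.83²) = 188.7 m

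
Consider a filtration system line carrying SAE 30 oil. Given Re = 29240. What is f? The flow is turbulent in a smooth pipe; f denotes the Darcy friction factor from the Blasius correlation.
Formula: f = \frac{0.316}{Re^{0.25}}
f = 0.316/29240^0.25 = 0.02417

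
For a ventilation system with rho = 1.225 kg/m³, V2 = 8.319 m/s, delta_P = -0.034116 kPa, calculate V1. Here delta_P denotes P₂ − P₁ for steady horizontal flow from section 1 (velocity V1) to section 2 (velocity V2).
Formula: \Delta P = \frac{1}{2} \rho (V_1^2 - V_2^2)
Substituting knowns: -0.034116 = 0.5·1.225·(V1² − 8.319²)/1000
Solving for V1: V1 = √(8.319² + 2·(-0.034116·1000)/1.225) = 3.675 m/s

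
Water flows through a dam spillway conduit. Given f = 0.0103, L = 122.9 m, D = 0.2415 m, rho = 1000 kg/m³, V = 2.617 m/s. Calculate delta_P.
Formula: \Delta P = f \frac{L}{D} \frac{\rho V^2}{2}
delta_P = 0.0103·(122.9/0.2415)·0.5·1000·2.617²/1000 = 17.95 kPa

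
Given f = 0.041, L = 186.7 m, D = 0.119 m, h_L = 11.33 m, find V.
Formula: h_L = f \frac{L}{D} \frac{V^2}{2g}
Substituting knowns: 11.33 = 0.041·(186.7/0.119)·V²/(2·9.81)
Solving for V: V = √(11.33·2·9.81/(0.041·(186.7/0.119))) = 1.859 m/s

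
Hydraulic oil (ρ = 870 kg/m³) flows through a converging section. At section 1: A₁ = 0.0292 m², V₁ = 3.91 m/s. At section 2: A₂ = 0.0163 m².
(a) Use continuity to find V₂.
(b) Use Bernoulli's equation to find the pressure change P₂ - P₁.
(a) Continuity: A₁V₁=A₂V₂ -> V₂=A₁V₁/A₂=0.0292*3.91/0.0163=7.00 m/s
(b) Bernoulli: P₂-P₁=0.5*rho*(V₁^2-V₂^2)/1000=0.5*870*(3.91^2-7.00^2)/1000=-14.66 kPa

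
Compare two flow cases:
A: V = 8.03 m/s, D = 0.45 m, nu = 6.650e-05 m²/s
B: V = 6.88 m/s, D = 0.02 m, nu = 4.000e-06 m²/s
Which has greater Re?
Re(A) = 54338, Re(B) = 34400. Answer: A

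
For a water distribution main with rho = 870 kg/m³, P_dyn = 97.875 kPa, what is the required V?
Formula: P_{dyn} = \frac{1}{2} \rho V^2
Substituting knowns: 97.875 = 0.5·870·V²/1000
Solving for V: V = √(2·(97.875·1000)/870) = 15 m/s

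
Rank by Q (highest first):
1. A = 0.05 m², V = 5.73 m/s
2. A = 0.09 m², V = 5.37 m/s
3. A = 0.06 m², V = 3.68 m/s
Case 1: Q = 286.5 L/s
Case 2: Q = 483.3 L/s
Case 3: Q = 220.8 L/s
Ranking (highest first): 2, 1, 3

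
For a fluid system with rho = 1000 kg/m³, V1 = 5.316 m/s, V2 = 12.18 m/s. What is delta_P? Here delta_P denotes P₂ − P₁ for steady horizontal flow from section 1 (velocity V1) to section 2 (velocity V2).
Formula: \Delta P = \frac{1}{2} \rho (V_1^2 - V_2^2)
delta_P = 0.5·1000·(5.316² − 12.18²)/1000 = -60.05 kPa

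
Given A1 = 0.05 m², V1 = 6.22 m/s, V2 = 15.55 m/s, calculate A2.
Formula: V_2 = \frac{A_1 V_1}{A_2}
Substituting knowns: 15.55 = 0.05·6.22/A2
Solving for A2: A2 = 0.05·6.22/15.55 = 0.02 m²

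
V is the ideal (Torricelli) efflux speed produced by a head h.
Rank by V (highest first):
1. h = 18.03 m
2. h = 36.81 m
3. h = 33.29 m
Case 1: V = 18.81 m/s
Case 2: V = 26.87 m/s
Case 3: V = 25.56 m/s
Ranking (highest first): 2, 3, 1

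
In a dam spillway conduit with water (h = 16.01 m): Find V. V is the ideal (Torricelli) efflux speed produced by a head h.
Formula: V = \sqrt{2 g h}
V = √(2·9.81·16.01) = 17.72 m/s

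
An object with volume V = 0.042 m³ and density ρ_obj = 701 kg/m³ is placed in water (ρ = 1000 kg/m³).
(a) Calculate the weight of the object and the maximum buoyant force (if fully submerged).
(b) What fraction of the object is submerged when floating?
(a) W=rho_obj*g*V=701*9.81*0.042=288.8 N; F_B(max)=rho*g*V=1000*9.81*0.042=412.0 N
(b) Floating fraction=rho_obj/rho=701/1000=0.701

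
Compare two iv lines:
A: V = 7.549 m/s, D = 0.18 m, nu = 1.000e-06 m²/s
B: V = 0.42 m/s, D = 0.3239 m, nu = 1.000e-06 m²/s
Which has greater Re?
Re(A) = 1.359e+06, Re(B) = 136038. Answer: A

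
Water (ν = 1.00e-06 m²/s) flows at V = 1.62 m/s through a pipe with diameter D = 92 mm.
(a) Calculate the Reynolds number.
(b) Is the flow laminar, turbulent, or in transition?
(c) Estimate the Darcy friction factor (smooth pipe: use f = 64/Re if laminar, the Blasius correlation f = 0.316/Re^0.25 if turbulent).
(a) Re = V·D/ν = 1.62·0.092/1.00e-06 = 149040
(b) Flow regime: turbulent (Re > 4000)
(c) Friction factor: f = 0.316/Re^0.25 = 0.316/149040^0.25 = 0.01608 (Blasius is strictly valid for Re ≲ 1e5; used here as the smooth-pipe estimate the problem specifies)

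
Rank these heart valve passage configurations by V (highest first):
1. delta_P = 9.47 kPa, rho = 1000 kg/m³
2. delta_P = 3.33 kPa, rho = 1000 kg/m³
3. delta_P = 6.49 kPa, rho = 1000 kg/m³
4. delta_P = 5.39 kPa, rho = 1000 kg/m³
Case 1: V = 4.352 m/s
Case 2: V = 2.581 m/s
Case 3: V = 3.603 m/s
Case 4: V = 3.283 m/s
Ranking (highest first): 1, 3, 4, 2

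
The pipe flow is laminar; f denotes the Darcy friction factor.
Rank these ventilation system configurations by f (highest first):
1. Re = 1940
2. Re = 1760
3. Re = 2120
Case 1: f = 0.03299
Case 2: f = 0.03636
Case 3: f = 0.03019
Ranking (highest first): 2, 1, 3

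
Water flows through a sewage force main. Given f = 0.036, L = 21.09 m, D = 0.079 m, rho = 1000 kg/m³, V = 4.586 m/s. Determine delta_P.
Formula: \Delta P = f \frac{L}{D} \frac{\rho V^2}{2}
delta_P = 0.036·(21.09/0.079)·0.5·1000·4.586²/1000 = 101.1 kPa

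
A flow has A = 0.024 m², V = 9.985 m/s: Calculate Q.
Formula: Q = A V
Q = 0.024·9.985·1000 = 239.6 L/s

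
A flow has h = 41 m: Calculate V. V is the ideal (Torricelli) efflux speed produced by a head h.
Formula: V = \sqrt{2 g h}
V = √(2·9.81·41) = 28.36 m/s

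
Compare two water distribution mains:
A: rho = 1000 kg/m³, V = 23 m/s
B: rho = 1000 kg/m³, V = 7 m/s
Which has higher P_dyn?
P_dyn(A) = 264.5 kPa, P_dyn(B) = 24.5 kPa. Answer: A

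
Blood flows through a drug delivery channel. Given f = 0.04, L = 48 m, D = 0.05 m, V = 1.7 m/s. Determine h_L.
Formula: h_L = f \frac{L}{D} \frac{V^2}{2g}
h_L = 0.04·(48/0.05)·1.7²/(2·9.81) = 5.656 m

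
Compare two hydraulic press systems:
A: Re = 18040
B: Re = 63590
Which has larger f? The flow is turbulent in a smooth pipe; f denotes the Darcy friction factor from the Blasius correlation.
f(A) = 0.02727, f(B) = 0.0199. Answer: A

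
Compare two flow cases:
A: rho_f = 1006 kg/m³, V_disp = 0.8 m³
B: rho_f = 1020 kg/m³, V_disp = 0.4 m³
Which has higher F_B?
F_B(A) = 7895 N, F_B(B) = 4002 N. Answer: A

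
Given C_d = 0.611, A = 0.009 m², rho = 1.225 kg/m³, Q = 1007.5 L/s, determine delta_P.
Formula: Q = C_d A \sqrt{\frac{2 \Delta P}{\rho}}
Substituting knowns: 1007.5 = 0.611·0.009·√(2·(delta_P·1000)/1.225)·1000
Solving for delta_P: delta_P = ((1007.5/1000)/(0.611·0.009))²·1.225/2/1000 = 20.56 kPa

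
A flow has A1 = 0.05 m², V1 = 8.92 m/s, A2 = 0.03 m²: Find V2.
Formula: V_2 = \frac{A_1 V_1}{A_2}
V2 = 0.05·8.92/0.03 = 14.87 m/s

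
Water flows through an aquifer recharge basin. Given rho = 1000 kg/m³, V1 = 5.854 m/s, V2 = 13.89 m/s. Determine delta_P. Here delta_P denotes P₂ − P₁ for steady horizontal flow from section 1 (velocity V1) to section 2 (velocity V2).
Formula: \Delta P = \frac{1}{2} \rho (V_1^2 - V_2^2)
delta_P = 0.5·1000·(5.854² − 13.89²)/1000 = -79.33 kPa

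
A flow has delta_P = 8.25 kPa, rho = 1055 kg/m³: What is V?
Formula: V = \sqrt{\frac{2 \Delta P}{\rho}}
V = √(2·(8.25·1000)/1055) = 3.955 m/s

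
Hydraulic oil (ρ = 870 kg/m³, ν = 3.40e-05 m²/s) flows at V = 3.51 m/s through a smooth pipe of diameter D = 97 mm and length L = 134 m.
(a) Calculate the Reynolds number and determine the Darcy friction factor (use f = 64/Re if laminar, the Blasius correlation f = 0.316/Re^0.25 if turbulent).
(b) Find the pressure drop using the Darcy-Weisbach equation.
(a) Re = V·D/ν = 3.51·0.097/3.40e-05 = 10014 → turbulent (Re > 4000); f = 0.316/Re^0.25 = 0.316/10014^0.25 = 0.031589
(b) Darcy-Weisbach: ΔP = f·(L/D)·½ρV²/1000 = 0.031589·(134/0.097)·½·870·3.51²/1000 = 233.9 kPa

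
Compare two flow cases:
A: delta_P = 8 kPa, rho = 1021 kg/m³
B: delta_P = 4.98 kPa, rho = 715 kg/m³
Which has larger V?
V(A) = 3.959 m/s, V(B) = 3.732 m/s. Answer: A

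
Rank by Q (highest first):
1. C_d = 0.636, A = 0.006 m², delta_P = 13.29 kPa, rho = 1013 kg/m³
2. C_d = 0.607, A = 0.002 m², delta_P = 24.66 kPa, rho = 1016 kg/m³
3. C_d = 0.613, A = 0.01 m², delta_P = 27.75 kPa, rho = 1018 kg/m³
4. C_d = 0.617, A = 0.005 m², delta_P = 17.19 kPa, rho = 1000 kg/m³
Case 1: Q = 19.55 L/s
Case 2: Q = 8.458 L/s
Case 3: Q = 45.26 L/s
Case 4: Q = 18.09 L/s
Ranking (highest first): 3, 1, 4, 2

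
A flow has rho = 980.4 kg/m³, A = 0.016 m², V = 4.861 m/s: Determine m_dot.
Formula: \dot{m} = \rho A V
m_dot = 980.4·0.016·4.861 = 76.25 kg/s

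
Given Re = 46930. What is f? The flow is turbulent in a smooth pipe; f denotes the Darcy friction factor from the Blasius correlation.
Formula: f = \frac{0.316}{Re^{0.25}}
f = 0.316/46930^0.25 = 0.02147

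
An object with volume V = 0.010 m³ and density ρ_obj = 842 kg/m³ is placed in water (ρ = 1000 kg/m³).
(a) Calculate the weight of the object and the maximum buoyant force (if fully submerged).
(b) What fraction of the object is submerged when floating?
(a) W=rho_obj*g*V=842*9.81*0.010=82.6 N; F_B(max)=rho*g*V=1000*9.81*0.010=98.1 N
(b) Floating fraction=rho_obj/rho=842/1000=0.842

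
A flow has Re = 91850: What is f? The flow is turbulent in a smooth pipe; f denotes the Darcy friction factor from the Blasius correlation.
Formula: f = \frac{0.316}{Re^{0.25}}
f = 0.316/91850^0.25 = 0.01815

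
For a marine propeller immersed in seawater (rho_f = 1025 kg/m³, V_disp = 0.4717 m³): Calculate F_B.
Formula: F_B = \rho_f g V_{disp}
F_B = 1025·9.81·0.4717 = 4743 N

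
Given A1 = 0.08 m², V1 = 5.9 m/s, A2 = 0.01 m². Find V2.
Formula: V_2 = \frac{A_1 V_1}{A_2}
V2 = 0.08·5.9/0.01 = 47.2 m/s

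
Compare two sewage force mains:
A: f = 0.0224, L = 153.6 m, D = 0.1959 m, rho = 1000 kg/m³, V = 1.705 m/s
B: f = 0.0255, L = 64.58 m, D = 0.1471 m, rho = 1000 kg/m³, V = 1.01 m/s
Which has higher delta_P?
delta_P(A) = 25.53 kPa, delta_P(B) = 5.71 kPa. Answer: A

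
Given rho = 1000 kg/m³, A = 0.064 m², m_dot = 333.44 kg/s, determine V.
Formula: \dot{m} = \rho A V
Substituting knowns: 333.44 = 1000·0.064·V
Solving for V: V = 333.44/(1000·0.064) = 5.21 m/s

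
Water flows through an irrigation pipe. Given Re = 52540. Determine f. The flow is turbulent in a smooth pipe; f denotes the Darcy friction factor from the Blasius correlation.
Formula: f = \frac{0.316}{Re^{0.25}}
f = 0.316/52540^0.25 = 0.02087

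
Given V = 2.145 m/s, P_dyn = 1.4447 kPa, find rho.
Formula: P_{dyn} = \frac{1}{2} \rho V^2
Substituting knowns: 1.4447 = 0.5·rho·2.145²/1000
Solving for rho: rho = 2·(1.4447·1000)/2.145² = 628 kg/m³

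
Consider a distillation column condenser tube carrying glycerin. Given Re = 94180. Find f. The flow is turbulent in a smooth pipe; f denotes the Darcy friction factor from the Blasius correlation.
Formula: f = \frac{0.316}{Re^{0.25}}
f = 0.316/94180^0.25 = 0.01804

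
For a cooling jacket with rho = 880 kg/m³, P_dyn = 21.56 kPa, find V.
Formula: P_{dyn} = \frac{1}{2} \rho V^2
Substituting knowns: 21.56 = 0.5·880·V²/1000
Solving for V: V = √(2·(21.56·1000)/880) = 7 m/s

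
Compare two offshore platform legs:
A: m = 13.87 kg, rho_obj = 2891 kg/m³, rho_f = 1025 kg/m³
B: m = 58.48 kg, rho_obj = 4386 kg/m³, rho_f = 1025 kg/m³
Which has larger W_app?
W_app(A) = 87.82 N, W_app(B) = 439.6 N. Answer: B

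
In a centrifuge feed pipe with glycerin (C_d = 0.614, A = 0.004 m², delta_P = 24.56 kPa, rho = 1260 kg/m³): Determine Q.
Formula: Q = C_d A \sqrt{\frac{2 \Delta P}{\rho}}
Q = 0.614·0.004·√(2·(24.56·1000)/1260)·1000 = 15.33 L/s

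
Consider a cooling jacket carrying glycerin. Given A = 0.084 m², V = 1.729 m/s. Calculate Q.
Formula: Q = A V
Q = 0.084·1.729·1000 = 145.2 L/s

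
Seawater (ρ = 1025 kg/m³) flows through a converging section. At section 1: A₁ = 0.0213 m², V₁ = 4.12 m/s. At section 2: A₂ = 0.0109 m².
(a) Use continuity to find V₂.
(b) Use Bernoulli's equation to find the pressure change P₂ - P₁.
(a) Continuity: A₁V₁=A₂V₂ -> V₂=A₁V₁/A₂=0.0213*4.12/0.0109=8.05 m/s
(b) Bernoulli: P₂-P₁=0.5*rho*(V₁^2-V₂^2)/1000=0.5*1025*(4.12^2-8.05^2)/1000=-24.51 kPa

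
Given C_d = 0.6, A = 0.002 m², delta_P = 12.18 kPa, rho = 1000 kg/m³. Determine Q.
Formula: Q = C_d A \sqrt{\frac{2 \Delta P}{\rho}}
Q = 0.6·0.002·√(2·(12.18·1000)/1000)·1000 = 5.923 L/s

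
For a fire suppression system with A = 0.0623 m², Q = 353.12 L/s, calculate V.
Formula: Q = A V
Substituting knowns: 353.12 = 0.0623·V·1000
Solving for V: V = (353.12/1000)/0.0623 = 5.668 m/s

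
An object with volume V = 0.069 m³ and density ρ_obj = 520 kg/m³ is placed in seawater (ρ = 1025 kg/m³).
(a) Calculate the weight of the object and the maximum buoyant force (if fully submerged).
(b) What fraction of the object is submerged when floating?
(a) W=rho_obj*g*V=520*9.81*0.069=352.0 N; F_B(max)=rho*g*V=1025*9.81*0.069=693.8 N
(b) Floating fraction=rho_obj/rho=520/1025=0.507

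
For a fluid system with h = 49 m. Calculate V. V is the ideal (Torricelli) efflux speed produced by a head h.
Formula: V = \sqrt{2 g h}
V = √(2·9.81·49) = 31.01 m/s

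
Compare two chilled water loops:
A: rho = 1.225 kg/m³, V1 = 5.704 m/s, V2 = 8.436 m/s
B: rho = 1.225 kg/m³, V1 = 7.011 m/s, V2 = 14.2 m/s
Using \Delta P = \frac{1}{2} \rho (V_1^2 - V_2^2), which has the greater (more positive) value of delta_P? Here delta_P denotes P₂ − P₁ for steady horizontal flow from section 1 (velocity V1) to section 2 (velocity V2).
delta_P(A) = -0.02366 kPa, delta_P(B) = -0.0934 kPa. Answer: A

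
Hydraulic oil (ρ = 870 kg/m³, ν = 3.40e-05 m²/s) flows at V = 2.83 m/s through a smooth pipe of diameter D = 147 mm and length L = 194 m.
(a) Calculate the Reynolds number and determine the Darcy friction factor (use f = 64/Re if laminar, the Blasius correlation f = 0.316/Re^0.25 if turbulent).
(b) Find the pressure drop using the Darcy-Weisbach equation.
(a) Re = V·D/ν = 2.83·0.147/3.40e-05 = 12236 → turbulent (Re > 4000); f = 0.316/Re^0.25 = 0.316/12236^0.25 = 0.030045
(b) Darcy-Weisbach: ΔP = f·(L/D)·½ρV²/1000 = 0.030045·(194/0.147)·½·870·2.83²/1000 = 138.1 kPa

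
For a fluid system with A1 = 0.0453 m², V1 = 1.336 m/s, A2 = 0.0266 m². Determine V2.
Formula: V_2 = \frac{A_1 V_1}{A_2}
V2 = 0.0453·1.336/0.0266 = 2.275 m/s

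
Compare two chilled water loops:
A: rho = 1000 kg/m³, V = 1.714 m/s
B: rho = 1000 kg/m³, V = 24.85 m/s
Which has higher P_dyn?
P_dyn(A) = 1.469 kPa, P_dyn(B) = 308.8 kPa. Answer: B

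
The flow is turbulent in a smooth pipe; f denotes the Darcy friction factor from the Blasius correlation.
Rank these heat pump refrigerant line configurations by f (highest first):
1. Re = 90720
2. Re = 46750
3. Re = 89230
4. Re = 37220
Case 1: f = 0.01821
Case 2: f = 0.02149
Case 3: f = 0.01828
Case 4: f = 0.02275
Ranking (highest first): 4, 2, 3, 1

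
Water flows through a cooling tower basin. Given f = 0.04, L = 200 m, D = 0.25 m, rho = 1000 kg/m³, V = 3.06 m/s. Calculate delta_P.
Formula: \Delta P = f \frac{L}{D} \frac{\rho V^2}{2}
delta_P = 0.04·(200/0.25)·0.5·1000·3.06²/1000 = 149.8 kPa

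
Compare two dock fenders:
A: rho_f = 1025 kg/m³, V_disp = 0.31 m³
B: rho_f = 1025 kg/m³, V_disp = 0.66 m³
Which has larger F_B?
F_B(A) = 3117 N, F_B(B) = 6636 N. Answer: B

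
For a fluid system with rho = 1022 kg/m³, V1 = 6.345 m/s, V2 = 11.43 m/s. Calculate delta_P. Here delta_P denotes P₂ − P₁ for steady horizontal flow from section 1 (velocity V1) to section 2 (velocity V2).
Formula: \Delta P = \frac{1}{2} \rho (V_1^2 - V_2^2)
delta_P = 0.5·1022·(6.345² − 11.43²)/1000 = -46.19 kPa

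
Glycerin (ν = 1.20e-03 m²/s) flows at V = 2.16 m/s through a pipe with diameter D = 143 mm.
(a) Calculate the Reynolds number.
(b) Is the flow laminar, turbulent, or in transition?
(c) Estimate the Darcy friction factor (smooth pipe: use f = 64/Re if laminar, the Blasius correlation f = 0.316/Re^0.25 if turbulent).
(a) Re = V·D/ν = 2.16·0.143/1.20e-03 = 257.4
(b) Flow regime: laminar (Re < 2300)
(c) Friction factor: f = 64/Re = 64/257.4 = 0.2486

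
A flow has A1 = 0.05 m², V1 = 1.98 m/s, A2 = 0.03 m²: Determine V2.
Formula: V_2 = \frac{A_1 V_1}{A_2}
V2 = 0.05·1.98/0.03 = 3.3 m/s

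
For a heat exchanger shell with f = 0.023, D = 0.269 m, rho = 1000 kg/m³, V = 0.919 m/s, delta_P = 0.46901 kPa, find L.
Formula: \Delta P = f \frac{L}{D} \frac{\rho V^2}{2}
Substituting knowns: 0.46901 = 0.023·(L/0.269)·0.5·1000·0.919²/1000
Solving for L: L = (0.46901·1000)·0.269/(0.023·0.5·1000·0.919²) = 12.99 m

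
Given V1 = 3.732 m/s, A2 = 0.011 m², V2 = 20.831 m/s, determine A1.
Formula: V_2 = \frac{A_1 V_1}{A_2}
Substituting knowns: 20.831 = A1·3.732/0.011
Solving for A1: A1 = 20.831·0.011/3.732 = 0.0614 m²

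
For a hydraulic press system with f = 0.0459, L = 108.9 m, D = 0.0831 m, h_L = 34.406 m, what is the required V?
Formula: h_L = f \frac{L}{D} \frac{V^2}{2g}
Substituting knowns: 34.406 = 0.0459·(108.9/0.0831)·V²/(2·9.81)
Solving for V: V = √(34.406·2·9.81/(0.0459·(108.9/0.0831))) = 3.35 m/s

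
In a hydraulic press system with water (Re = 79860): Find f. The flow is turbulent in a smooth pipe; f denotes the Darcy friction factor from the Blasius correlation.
Formula: f = \frac{0.316}{Re^{0.25}}
f = 0.316/79860^0.25 = 0.0188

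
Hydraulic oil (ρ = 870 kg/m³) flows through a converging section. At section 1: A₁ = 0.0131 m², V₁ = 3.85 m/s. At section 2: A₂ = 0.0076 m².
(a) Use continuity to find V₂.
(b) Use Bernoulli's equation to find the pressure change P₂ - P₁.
(a) Continuity: A₁V₁=A₂V₂ -> V₂=A₁V₁/A₂=0.0131*3.85/0.0076=6.64 m/s
(b) Bernoulli: P₂-P₁=0.5*rho*(V₁^2-V₂^2)/1000=0.5*870*(3.85^2-6.64^2)/1000=-12.73 kPa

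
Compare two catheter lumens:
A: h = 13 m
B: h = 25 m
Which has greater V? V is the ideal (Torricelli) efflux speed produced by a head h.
V(A) = 15.97 m/s, V(B) = 22.15 m/s. Answer: B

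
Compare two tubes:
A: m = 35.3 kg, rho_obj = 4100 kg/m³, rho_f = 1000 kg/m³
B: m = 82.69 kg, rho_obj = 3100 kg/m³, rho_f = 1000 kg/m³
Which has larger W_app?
W_app(A) = 261.8 N, W_app(B) = 549.5 N. Answer: B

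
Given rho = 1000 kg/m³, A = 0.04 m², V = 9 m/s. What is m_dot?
Formula: \dot{m} = \rho A V
m_dot = 1000·0.04·9 = 360 kg/s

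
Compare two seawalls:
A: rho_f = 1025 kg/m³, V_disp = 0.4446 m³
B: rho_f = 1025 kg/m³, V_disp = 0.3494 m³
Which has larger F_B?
F_B(A) = 4471 N, F_B(B) = 3513 N. Answer: A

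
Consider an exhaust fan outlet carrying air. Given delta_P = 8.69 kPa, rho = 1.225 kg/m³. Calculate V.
Formula: V = \sqrt{\frac{2 \Delta P}{\rho}}
V = √(2·(8.69·1000)/1.225) = 119.1 m/s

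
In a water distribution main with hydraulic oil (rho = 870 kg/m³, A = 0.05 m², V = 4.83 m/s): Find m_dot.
Formula: \dot{m} = \rho A V
m_dot = 870·0.05·4.83 = 210.1 kg/s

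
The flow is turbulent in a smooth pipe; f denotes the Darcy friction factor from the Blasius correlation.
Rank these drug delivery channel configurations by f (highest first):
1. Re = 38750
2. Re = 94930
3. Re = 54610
Case 1: f = 0.02252
Case 2: f = 0.018
Case 3: f = 0.02067
Ranking (highest first): 1, 3, 2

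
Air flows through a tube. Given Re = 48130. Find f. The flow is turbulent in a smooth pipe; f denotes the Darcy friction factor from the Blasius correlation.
Formula: f = \frac{0.316}{Re^{0.25}}
f = 0.316/48130^0.25 = 0.02133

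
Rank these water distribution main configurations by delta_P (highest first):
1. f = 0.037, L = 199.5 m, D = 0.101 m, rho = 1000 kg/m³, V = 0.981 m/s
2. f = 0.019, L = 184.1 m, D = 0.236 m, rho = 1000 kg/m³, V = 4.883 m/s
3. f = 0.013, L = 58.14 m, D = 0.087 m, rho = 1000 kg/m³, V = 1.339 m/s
Case 1: delta_P = 35.17 kPa
Case 2: delta_P = 176.7 kPa
Case 3: delta_P = 7.788 kPa
Ranking (highest first): 2, 1, 3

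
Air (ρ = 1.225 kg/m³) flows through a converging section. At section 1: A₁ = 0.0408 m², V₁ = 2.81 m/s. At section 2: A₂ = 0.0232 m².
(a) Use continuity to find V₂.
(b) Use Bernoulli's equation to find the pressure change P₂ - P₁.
(a) Continuity: A₁V₁=A₂V₂ -> V₂=A₁V₁/A₂=0.0408*2.81/0.0232=4.94 m/s
(b) Bernoulli: P₂-P₁=0.5*rho*(V₁^2-V₂^2)/1000=0.5*1.225*(2.81^2-4.94^2)/1000=-0.01011 kPa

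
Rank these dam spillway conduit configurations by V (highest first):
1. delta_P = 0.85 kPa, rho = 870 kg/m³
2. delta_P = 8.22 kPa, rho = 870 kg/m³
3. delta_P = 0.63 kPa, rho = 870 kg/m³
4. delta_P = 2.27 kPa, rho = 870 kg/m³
Case 1: V = 1.398 m/s
Case 2: V = 4.347 m/s
Case 3: V = 1.203 m/s
Case 4: V = 2.284 m/s
Ranking (highest first): 2, 4, 1, 3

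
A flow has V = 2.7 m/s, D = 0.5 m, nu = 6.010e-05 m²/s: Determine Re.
Formula: Re = \frac{V D}{\nu}
Re = 2.7·0.5/6.010e-05 = 22463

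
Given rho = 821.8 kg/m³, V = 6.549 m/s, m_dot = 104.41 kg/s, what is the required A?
Formula: \dot{m} = \rho A V
Substituting knowns: 104.41 = 821.8·A·6.549
Solving for A: A = 104.41/(821.8·6.549) = 0.0194 m²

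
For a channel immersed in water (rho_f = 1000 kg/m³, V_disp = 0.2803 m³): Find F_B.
Formula: F_B = \rho_f g V_{disp}
F_B = 1000·9.81·0.2803 = 2750 N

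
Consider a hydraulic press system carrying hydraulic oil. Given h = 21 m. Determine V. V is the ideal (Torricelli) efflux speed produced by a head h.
Formula: V = \sqrt{2 g h}
V = √(2·9.81·21) = 20.3 m/s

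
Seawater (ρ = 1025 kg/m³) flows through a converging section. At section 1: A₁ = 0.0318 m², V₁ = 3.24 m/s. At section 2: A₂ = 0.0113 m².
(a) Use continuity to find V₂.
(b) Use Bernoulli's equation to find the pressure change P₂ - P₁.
(a) Continuity: A₁V₁=A₂V₂ -> V₂=A₁V₁/A₂=0.0318*3.24/0.0113=9.12 m/s
(b) Bernoulli: P₂-P₁=0.5*rho*(V₁^2-V₂^2)/1000=0.5*1025*(3.24^2-9.12^2)/1000=-37.25 kPa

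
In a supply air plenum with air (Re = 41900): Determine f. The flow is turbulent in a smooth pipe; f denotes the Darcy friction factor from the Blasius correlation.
Formula: f = \frac{0.316}{Re^{0.25}}
f = 0.316/41900^0.25 = 0.02209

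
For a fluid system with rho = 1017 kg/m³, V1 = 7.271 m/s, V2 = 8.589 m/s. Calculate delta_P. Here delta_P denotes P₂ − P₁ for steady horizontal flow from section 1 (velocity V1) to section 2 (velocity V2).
Formula: \Delta P = \frac{1}{2} \rho (V_1^2 - V_2^2)
delta_P = 0.5·1017·(7.271² − 8.589²)/1000 = -10.63 kPa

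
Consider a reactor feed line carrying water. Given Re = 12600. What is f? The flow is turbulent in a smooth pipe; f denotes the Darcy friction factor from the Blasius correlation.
Formula: f = \frac{0.316}{Re^{0.25}}
f = 0.316/12600^0.25 = 0.02983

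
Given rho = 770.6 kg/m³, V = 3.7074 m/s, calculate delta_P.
Formula: V = \sqrt{\frac{2 \Delta P}{\rho}}
Substituting knowns: 3.7074 = √(2·(delta_P·1000)/770.6)
Solving for delta_P: delta_P = 3.7074²·770.6/2/1000 = 5.296 kPa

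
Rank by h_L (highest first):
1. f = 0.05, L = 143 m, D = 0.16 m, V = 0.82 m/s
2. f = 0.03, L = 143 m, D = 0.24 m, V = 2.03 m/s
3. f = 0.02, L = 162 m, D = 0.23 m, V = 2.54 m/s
Case 1: h_L = 1.531 m
Case 2: h_L = 3.754 m
Case 3: h_L = 4.632 m
Ranking (highest first): 3, 2, 1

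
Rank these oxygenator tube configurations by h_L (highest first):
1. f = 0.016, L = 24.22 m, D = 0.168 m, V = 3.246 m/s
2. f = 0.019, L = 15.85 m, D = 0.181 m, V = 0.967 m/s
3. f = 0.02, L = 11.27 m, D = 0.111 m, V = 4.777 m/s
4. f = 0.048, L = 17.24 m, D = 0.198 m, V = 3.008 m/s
Case 1: h_L = 1.239 m
Case 2: h_L = 0.0793 m
Case 3: h_L = 2.362 m
Case 4: h_L = 1.927 m
Ranking (highest first): 3, 4, 1, 2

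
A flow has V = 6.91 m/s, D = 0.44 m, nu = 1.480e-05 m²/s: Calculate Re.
Formula: Re = \frac{V D}{\nu}
Re = 6.91·0.44/1.480e-05 = 205432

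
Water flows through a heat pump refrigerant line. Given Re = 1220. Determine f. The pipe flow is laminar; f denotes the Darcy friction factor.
Formula: f = \frac{64}{Re}
f = 64/1220 = 0.05246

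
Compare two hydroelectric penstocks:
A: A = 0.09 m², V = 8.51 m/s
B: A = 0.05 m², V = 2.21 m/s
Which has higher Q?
Q(A) = 765.9 L/s, Q(B) = 110.5 L/s. Answer: A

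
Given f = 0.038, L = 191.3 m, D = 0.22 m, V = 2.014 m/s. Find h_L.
Formula: h_L = f \frac{L}{D} \frac{V^2}{2g}
h_L = 0.038·(191.3/0.22)·2.014²/(2·9.81) = 6.831 m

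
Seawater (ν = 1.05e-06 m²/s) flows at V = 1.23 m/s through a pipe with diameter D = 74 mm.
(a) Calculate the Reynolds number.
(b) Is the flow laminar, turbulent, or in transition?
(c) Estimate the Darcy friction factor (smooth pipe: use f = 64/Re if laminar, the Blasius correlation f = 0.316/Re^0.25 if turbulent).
(a) Re = V·D/ν = 1.23·0.074/1.05e-06 = 86686
(b) Flow regime: turbulent (Re > 4000)
(c) Friction factor: f = 0.316/Re^0.25 = 0.316/86686^0.25 = 0.01842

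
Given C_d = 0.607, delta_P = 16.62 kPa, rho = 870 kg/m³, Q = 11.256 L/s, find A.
Formula: Q = C_d A \sqrt{\frac{2 \Delta P}{\rho}}
Substituting knowns: 11.256 = 0.607·A·√(2·(16.62·1000)/870)·1000
Solving for A: A = (11.256/1000)/(0.607·√(2·(16.62·1000)/870)) = 0.003 m²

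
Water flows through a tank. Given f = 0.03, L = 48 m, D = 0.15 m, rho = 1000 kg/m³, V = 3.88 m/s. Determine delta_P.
Formula: \Delta P = f \frac{L}{D} \frac{\rho V^2}{2}
delta_P = 0.03·(48/0.15)·0.5·1000·3.88²/1000 = 72.26 kPa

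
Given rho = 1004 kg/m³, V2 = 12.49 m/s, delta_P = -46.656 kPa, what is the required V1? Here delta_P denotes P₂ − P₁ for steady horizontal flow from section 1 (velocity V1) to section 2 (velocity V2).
Formula: \Delta P = \frac{1}{2} \rho (V_1^2 - V_2^2)
Substituting knowns: -46.656 = 0.5·1004·(V1² − 12.49²)/1000
Solving for V1: V1 = √(12.49² + 2·(-46.656·1000)/1004) = 7.941 m/s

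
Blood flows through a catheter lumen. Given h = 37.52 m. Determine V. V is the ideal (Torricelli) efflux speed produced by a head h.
Formula: V = \sqrt{2 g h}
V = √(2·9.81·37.52) = 27.13 m/s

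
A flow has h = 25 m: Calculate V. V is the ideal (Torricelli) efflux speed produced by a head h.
Formula: V = \sqrt{2 g h}
V = √(2·9.81·25) = 22.15 m/s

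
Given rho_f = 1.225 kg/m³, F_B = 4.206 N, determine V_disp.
Formula: F_B = \rho_f g V_{disp}
Substituting knowns: 4.206 = 1.225·9.81·V_disp
Solving for V_disp: V_disp = 4.206/(1.225·9.81) = 0.35 m³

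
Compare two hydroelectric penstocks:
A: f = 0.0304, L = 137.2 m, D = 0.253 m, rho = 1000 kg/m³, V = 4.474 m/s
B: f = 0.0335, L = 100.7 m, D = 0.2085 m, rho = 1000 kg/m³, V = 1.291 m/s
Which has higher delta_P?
delta_P(A) = 165 kPa, delta_P(B) = 13.48 kPa. Answer: A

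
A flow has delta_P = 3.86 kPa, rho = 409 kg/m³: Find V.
Formula: V = \sqrt{\frac{2 \Delta P}{\rho}}
V = √(2·(3.86·1000)/409) = 4.345 m/s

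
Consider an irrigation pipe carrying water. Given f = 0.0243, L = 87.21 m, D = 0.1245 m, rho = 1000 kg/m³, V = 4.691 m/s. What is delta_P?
Formula: \Delta P = f \frac{L}{D} \frac{\rho V^2}{2}
delta_P = 0.0243·(87.21/0.1245)·0.5·1000·4.691²/1000 = 187.3 kPa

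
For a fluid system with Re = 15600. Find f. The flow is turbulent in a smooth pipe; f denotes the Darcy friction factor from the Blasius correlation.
Formula: f = \frac{0.316}{Re^{0.25}}
f = 0.316/15600^0.25 = 0.02828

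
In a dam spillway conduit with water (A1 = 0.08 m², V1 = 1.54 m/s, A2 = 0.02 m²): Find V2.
Formula: V_2 = \frac{A_1 V_1}{A_2}
V2 = 0.08·1.54/0.02 = 6.16 m/s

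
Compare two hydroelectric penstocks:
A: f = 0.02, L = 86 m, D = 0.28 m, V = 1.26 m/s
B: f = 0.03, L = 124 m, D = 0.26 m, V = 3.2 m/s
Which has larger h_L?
h_L(A) = 0.4971 m, h_L(B) = 7.467 m. Answer: B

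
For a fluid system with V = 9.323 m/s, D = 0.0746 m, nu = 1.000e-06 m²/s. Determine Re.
Formula: Re = \frac{V D}{\nu}
Re = 9.323·0.0746/1.000e-06 = 695496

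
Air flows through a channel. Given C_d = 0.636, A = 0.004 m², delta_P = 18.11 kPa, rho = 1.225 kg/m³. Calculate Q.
Formula: Q = C_d A \sqrt{\frac{2 \Delta P}{\rho}}
Q = 0.636·0.004·√(2·(18.11·1000)/1.225)·1000 = 437.4 L/s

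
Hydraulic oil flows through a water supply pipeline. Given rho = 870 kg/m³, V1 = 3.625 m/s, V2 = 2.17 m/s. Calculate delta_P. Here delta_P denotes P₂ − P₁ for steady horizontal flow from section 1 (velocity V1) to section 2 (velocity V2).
Formula: \Delta P = \frac{1}{2} \rho (V_1^2 - V_2^2)
delta_P = 0.5·870·(3.625² − 2.17²)/1000 = 3.668 kPa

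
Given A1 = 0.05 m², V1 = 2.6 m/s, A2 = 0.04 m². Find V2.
Formula: V_2 = \frac{A_1 V_1}{A_2}
V2 = 0.05·2.6/0.04 = 3.25 m/s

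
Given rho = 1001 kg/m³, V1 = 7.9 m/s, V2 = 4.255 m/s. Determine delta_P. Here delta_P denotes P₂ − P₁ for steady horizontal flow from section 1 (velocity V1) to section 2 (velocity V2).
Formula: \Delta P = \frac{1}{2} \rho (V_1^2 - V_2^2)
delta_P = 0.5·1001·(7.9² − 4.255²)/1000 = 22.17 kPa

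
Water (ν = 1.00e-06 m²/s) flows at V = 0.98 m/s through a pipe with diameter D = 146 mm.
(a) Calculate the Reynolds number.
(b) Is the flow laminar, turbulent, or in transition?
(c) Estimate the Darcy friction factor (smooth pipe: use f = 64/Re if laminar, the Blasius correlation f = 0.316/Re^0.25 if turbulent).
(a) Re = V·D/ν = 0.98·0.146/1.00e-06 = 143080
(b) Flow regime: turbulent (Re > 4000)
(c) Friction factor: f = 0.316/Re^0.25 = 0.316/143080^0.25 = 0.01625 (Blasius is strictly valid for Re ≲ 1e5; used here as the smooth-pipe estimate the problem specifies)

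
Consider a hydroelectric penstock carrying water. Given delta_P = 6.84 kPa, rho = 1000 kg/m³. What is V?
Formula: V = \sqrt{\frac{2 \Delta P}{\rho}}
V = √(2·(6.84·1000)/1000) = 3.699 m/s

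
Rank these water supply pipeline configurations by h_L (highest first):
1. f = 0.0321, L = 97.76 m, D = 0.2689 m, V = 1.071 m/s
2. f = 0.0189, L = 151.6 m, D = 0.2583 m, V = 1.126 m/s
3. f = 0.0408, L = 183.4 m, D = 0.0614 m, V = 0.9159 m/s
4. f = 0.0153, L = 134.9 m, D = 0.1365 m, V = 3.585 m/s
Case 1: h_L = 0.6823 m
Case 2: h_L = 0.7168 m
Case 3: h_L = 5.211 m
Case 4: h_L = 9.905 m
Ranking (highest first): 4, 3, 2, 1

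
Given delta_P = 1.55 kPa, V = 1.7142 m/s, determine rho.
Formula: V = \sqrt{\frac{2 \Delta P}{\rho}}
Substituting knowns: 1.7142 = √(2·(1.55·1000)/rho)
Solving for rho: rho = 2·(1.55·1000)/1.7142² = 1055 kg/m³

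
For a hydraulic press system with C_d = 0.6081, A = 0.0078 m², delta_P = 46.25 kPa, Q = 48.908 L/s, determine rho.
Formula: Q = C_d A \sqrt{\frac{2 \Delta P}{\rho}}
Substituting knowns: 48.908 = 0.6081·0.0078·√(2·(46.25·1000)/rho)·1000
Solving for rho: rho = 2·(46.25·1000)/((48.908/1000)/(0.6081·0.0078))² = 870 kg/m³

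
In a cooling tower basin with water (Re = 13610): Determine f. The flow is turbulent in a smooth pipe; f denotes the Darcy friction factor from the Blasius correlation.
Formula: f = \frac{0.316}{Re^{0.25}}
f = 0.316/13610^0.25 = 0.02926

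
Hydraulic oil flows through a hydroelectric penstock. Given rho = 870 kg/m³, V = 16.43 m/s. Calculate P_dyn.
Formula: P_{dyn} = \frac{1}{2} \rho V^2
P_dyn = 0.5·870·16.43²/1000 = 117.4 kPa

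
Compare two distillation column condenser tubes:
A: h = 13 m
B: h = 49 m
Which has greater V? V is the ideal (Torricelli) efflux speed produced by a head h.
V(A) = 15.97 m/s, V(B) = 31.01 m/s. Answer: B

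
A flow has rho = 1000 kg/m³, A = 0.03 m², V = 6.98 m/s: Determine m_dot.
Formula: \dot{m} = \rho A V
m_dot = 1000·0.03·6.98 = 209.4 kg/s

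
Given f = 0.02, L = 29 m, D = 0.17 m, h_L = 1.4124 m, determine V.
Formula: h_L = f \frac{L}{D} \frac{V^2}{2g}
Substituting knowns: 1.4124 = 0.02·(29/0.17)·V²/(2·9.81)
Solving for V: V = √(1.4124·2·9.81/(0.02·(29/0.17))) = 2.85 m/s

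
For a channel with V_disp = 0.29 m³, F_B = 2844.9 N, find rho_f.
Formula: F_B = \rho_f g V_{disp}
Substituting knowns: 2844.9 = rho_f·9.81·0.29
Solving for rho_f: rho_f = 2844.9/(9.81·0.29) = 1000 kg/m³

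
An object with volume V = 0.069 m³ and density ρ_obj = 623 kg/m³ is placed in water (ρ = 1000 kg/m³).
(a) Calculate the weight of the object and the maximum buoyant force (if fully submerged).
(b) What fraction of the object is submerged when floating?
(a) W=rho_obj*g*V=623*9.81*0.069=421.7 N; F_B(max)=rho*g*V=1000*9.81*0.069=676.9 N
(b) Floating fraction=rho_obj/rho=623/1000=0.623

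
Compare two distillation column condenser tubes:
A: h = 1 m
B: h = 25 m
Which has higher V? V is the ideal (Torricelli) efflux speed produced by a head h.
V(A) = 4.429 m/s, V(B) = 22.15 m/s. Answer: B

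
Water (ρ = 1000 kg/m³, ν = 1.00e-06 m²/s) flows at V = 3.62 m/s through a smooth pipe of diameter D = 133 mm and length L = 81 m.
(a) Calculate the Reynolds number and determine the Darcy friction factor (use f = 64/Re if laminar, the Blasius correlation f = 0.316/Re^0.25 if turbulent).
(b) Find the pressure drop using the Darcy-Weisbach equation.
(a) Re = V·D/ν = 3.62·0.133/1.00e-06 = 481460 → turbulent (Re > 4000); f = 0.316/Re^0.25 = 0.316/481460^0.25 = 0.011996 (Blasius is strictly valid for Re ≲ 1e5; used here as the smooth-pipe estimate the problem specifies)
(b) Darcy-Weisbach: ΔP = f·(L/D)·½ρV²/1000 = 0.011996·(81/0.133)·½·1000·3.62²/1000 = 47.87 kPa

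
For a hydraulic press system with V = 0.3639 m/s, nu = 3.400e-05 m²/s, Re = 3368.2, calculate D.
Formula: Re = \frac{V D}{\nu}
Substituting knowns: 3368.2 = 0.3639·D/3.400e-05
Solving for D: D = 3368.2·3.400e-05/0.3639 = 0.3147 m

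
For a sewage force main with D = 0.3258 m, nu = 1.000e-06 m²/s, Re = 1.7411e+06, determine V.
Formula: Re = \frac{V D}{\nu}
Substituting knowns: 1.7411e+06 = V·0.3258/1.000e-06
Solving for V: V = 1.7411e+06·1.000e-06/0.3258 = 5.344 m/s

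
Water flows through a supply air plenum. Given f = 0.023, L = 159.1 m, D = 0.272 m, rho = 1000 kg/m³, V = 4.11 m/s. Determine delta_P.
Formula: \Delta P = f \frac{L}{D} \frac{\rho V^2}{2}
delta_P = 0.023·(159.1/0.272)·0.5·1000·4.11²/1000 = 113.6 kPa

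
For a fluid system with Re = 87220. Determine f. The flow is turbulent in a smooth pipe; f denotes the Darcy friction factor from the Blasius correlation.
Formula: f = \frac{0.316}{Re^{0.25}}
f = 0.316/87220^0.25 = 0.01839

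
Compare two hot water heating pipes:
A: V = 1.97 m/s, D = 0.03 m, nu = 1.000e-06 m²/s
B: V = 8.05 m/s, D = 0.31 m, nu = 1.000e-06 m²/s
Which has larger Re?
Re(A) = 59100, Re(B) = 2.496e+06. Answer: B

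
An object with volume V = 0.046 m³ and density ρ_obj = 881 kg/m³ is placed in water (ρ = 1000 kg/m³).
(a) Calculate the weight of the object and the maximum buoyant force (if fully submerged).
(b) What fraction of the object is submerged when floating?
(a) W=rho_obj*g*V=881*9.81*0.046=397.6 N; F_B(max)=rho*g*V=1000*9.81*0.046=451.3 N
(b) Floating fraction=rho_obj/rho=881/1000=0.881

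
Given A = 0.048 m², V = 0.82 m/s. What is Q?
Formula: Q = A V
Q = 0.048·0.82·1000 = 39.36 L/s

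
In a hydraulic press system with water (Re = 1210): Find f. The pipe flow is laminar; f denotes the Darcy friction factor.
Formula: f = \frac{64}{Re}
f = 64/1210 = 0.05289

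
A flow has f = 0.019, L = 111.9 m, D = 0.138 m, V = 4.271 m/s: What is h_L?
Formula: h_L = f \frac{L}{D} \frac{V^2}{2g}
h_L = 0.019·(111.9/0.138)·4.271²/(2·9.81) = 14.32 m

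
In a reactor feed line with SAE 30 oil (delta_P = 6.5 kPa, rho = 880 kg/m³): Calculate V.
Formula: V = \sqrt{\frac{2 \Delta P}{\rho}}
V = √(2·(6.5·1000)/880) = 3.844 m/s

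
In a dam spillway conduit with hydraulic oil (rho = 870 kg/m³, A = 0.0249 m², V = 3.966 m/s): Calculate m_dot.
Formula: \dot{m} = \rho A V
m_dot = 870·0.0249·3.966 = 85.92 kg/s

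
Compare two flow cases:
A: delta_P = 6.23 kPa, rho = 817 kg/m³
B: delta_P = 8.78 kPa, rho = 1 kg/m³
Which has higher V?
V(A) = 3.905 m/s, V(B) = 132.5 m/s. Answer: B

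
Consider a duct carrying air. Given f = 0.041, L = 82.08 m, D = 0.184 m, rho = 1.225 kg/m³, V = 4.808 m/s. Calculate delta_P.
Formula: \Delta P = f \frac{L}{D} \frac{\rho V^2}{2}
delta_P = 0.041·(82.08/0.184)·0.5·1.225·4.808²/1000 = 0.259 kPa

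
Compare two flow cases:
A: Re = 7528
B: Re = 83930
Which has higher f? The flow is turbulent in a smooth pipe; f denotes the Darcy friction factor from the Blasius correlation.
f(A) = 0.03392, f(B) = 0.01857. Answer: A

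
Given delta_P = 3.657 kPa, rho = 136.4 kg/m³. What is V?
Formula: V = \sqrt{\frac{2 \Delta P}{\rho}}
V = √(2·(3.657·1000)/136.4) = 7.323 m/s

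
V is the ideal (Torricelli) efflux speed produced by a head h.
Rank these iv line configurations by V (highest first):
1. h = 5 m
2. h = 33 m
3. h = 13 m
Case 1: V = 9.905 m/s
Case 2: V = 25.45 m/s
Case 3: V = 15.97 m/s
Ranking (highest first): 2, 3, 1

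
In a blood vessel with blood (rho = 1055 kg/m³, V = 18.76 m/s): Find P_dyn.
Formula: P_{dyn} = \frac{1}{2} \rho V^2
P_dyn = 0.5·1055·18.76²/1000 = 185.6 kPa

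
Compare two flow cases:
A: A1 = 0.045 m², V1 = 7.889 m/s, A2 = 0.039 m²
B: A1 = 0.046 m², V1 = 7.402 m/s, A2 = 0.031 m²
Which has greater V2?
V2(A) = 9.103 m/s, V2(B) = 10.98 m/s. Answer: B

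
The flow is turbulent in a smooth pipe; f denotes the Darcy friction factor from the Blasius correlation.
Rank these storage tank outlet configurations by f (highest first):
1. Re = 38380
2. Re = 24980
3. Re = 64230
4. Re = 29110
Case 1: f = 0.02258
Case 2: f = 0.02514
Case 3: f = 0.01985
Case 4: f = 0.02419
Ranking (highest first): 2, 4, 1, 3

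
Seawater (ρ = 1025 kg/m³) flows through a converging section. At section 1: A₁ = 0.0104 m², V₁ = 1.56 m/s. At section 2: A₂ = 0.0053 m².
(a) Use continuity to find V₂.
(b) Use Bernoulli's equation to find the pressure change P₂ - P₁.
(a) Continuity: A₁V₁=A₂V₂ -> V₂=A₁V₁/A₂=0.0104*1.56/0.0053=3.06 m/s
(b) Bernoulli: P₂-P₁=0.5*rho*(V₁^2-V₂^2)/1000=0.5*1025*(1.56^2-3.06^2)/1000=-3.552 kPa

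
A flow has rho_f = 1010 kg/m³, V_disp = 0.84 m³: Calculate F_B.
Formula: F_B = \rho_f g V_{disp}
F_B = 1010·9.81·0.84 = 8323 N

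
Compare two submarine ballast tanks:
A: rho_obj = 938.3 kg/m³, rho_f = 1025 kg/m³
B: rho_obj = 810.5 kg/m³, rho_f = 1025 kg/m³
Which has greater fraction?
fraction(A) = 0.9154, fraction(B) = 0.7907. Answer: A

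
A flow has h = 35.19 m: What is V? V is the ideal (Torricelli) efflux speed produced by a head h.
Formula: V = \sqrt{2 g h}
V = √(2·9.81·35.19) = 26.28 m/s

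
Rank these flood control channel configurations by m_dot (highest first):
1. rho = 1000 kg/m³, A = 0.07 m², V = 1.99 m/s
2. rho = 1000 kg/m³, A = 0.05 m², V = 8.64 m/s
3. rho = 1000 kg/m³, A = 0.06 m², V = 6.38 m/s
Case 1: m_dot = 139.3 kg/s
Case 2: m_dot = 432 kg/s
Case 3: m_dot = 382.8 kg/s
Ranking (highest first): 2, 3, 1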